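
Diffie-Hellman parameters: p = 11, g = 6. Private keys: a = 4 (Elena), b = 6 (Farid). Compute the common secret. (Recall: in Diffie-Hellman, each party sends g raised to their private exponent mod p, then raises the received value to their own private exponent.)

9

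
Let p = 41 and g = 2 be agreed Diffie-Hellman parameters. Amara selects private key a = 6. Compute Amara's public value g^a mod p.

Public value = 2^6 mod 41.
2^1 ≡ 2 (mod 41)
2^2 = (2^1)^2 ≡ 2^2 = 4 ≡ 4 (mod 41)
2^4 = (2^2)^2 ≡ 4^2 = 16 ≡ 16 (mod 41)
2^6 = 2^4 · 2^2 ≡ 16 · 4 ≡ 23 (mod 41).

23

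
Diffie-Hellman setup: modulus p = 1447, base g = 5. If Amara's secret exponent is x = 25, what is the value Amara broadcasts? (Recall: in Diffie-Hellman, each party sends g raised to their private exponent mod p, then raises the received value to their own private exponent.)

Public value = 5^25 mod 1447.
5^1 ≡ 5 (mod 1447)
5^2 = (5^1)^2 ≡ 5^2 = 25 ≡ 25 (mod 1447)
5^4 = (5^2)^2 ≡ 25^2 = 625 ≡ 625 (mod 1447)
5^8 = (5^4)^2 ≡ 625^2 = 390625 ≡ 1382 (mod 1447)
5^16 = (5^8)^2 ≡ 1382^2 = 1909924 ≡ 1331 (mod 1447)
5^25 = 5^16 · 5^8 · 5^1 ≡ 1331 · 1382 · 5 ≡ 78 (mod 1447).

78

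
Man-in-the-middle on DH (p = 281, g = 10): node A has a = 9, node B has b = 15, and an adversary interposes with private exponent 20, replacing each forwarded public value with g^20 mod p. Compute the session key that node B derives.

79

Node B receives an adversary's public value M = 10^20 mod 281 instead of the honest one.
10^1 ≡ 10 (mod 281)
10^2 = (10^1)^2 ≡ 10^2 = 100 ≡ 100 (mod 281)
10^4 = (10^2)^2 ≡ 100^2 = 10000 ≡ 165 (mod 281)
10^8 = (10^4)^2 ≡ 165^2 = 27225 ≡ 249 (mod 281)
10^16 = (10^8)^2 ≡ 249^2 = 62001 ≡ 181 (mod 281)
10^20 = 10^16 · 10^4 ≡ 181 · 165 ≡ 79 (mod 281).
So M = 79. Node B computes K = M^15 mod 281.
79^1 ≡ 79 (mod 281)
79^2 = (79^1)^2 ≡ 79^2 = 6241 ≡ 59 (mod 281)
79^4 = (79^2)^2 ≡ 59^2 = 3481 ≡ 109 (mod 281)
79^8 = (79^4)^2 ≡ 109^2 = 11881 ≡ 79 (mod 281)
79^15 = 79^8 · 79^4 · 79^2 · 79^1 ≡ 79 · 109 · 59 · 79 ≡ 79 (mod 281).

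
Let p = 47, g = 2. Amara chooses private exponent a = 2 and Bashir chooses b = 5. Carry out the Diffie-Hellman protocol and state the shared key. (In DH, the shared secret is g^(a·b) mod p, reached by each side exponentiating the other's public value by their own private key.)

Bashir sends B = g^b mod p = 2^5 mod 47.
2^1 ≡ 2 (mod 47)
2^2 = (2^1)^2 ≡ 2^2 = 4 ≡ 4 (mod 47)
2^4 = (2^2)^2 ≡ 4^2 = 16 ≡ 16 (mod 47)
2^5 = 2^4 · 2^1 ≡ 16 · 2 ≡ 32 (mod 47).
So B = 32. Amara then computes K = B^a mod p = 32^2 mod 47.
32^1 ≡ 32 (mod 47)
32^2 = (32^1)^2 ≡ 32^2 = 1024 ≡ 37 (mod 47)

37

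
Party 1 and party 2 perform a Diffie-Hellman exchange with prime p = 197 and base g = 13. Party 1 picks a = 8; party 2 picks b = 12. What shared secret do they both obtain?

Party 2 sends B = g^b mod p = 13^12 mod 197.
13^1 ≡ 13 (mod 197)
13^2 = (13^1)^2 ≡ 13^2 = 169 ≡ 169 (mod 197)
13^4 = (13^2)^2 ≡ 169^2 = 28561 ≡ 193 (mod 197)
13^8 = (13^4)^2 ≡ 193^2 = 37249 ≡ 16 (mod 197)
13^12 = 13^8 · 13^4 ≡ 16 · 193 ≡ 133 (mod 197).
So B = 133. Party 1 then computes K = B^a mod p = 133^8 mod 197.
133^1 ≡ 133 (mod 197)
133^2 = (133^1)^2 ≡ 133^2 = 17689 ≡ 156 (mod 197)
133^4 = (133^2)^2 ≡ 156^2 = 24336 ≡ 105 (mod 197)
133^8 = (133^4)^2 ≡ 105^2 = 11025 ≡ 190 (mod 197)

190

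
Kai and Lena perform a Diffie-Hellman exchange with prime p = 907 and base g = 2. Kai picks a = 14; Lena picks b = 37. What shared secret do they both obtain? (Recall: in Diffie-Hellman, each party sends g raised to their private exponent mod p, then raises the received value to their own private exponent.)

656

Lena sends B = g^b mod p = 2^37 mod 907.
2^1 ≡ 2 (mod 907)
2^2 = (2^1)^2 ≡ 2^2 = 4 ≡ 4 (mod 907)
2^4 = (2^2)^2 ≡ 4^2 = 16 ≡ 16 (mod 907)
2^8 = (2^4)^2 ≡ 16^2 = 256 ≡ 256 (mod 907)
2^16 = (2^8)^2 ≡ 256^2 = 65536 ≡ 232 (mod 907)
2^32 = (2^16)^2 ≡ 232^2 = 53824 ≡ 311 (mod 907)
2^37 = 2^32 · 2^4 · 2^1 ≡ 311 · 16 · 2 ≡ 882 (mod 907).
So B = 882. Kai then computes K = B^a mod p = 882^14 mod 907.
882^1 ≡ 882 (mod 907)
882^2 = (882^1)^2 ≡ 882^2 = 777924 ≡ 625 (mod 907)
882^4 = (882^2)^2 ≡ 625^2 = 390625 ≡ 615 (mod 907)
882^8 = (882^4)^2 ≡ 615^2 = 378225 ≡ 6 (mod 907)
882^14 = 882^8 · 882^4 · 882^2 ≡ 6 · 615 · 625 ≡ 656 (mod 907).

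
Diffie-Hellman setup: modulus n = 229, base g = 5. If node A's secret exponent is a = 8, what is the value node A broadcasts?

Public value = 5^8 (mod 229).
5^1 ≡ 5 (mod 229)
5^2 = (5^1)^2 ≡ 5^2 = 25 ≡ 25 (mod 229)
5^4 = (5^2)^2 ≡ 25^2 = 625 ≡ 167 (mod 229)
5^8 = (5^4)^2 ≡ 167^2 = 27889 ≡ 180 (mod 229)

180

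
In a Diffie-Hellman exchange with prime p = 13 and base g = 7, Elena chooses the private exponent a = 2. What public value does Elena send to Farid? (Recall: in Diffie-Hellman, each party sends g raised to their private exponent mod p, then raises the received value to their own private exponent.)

Public value = 7^2 mod 13.
7^1 ≡ 7 (mod 13)
7^2 = (7^1)^2 ≡ 7^2 = 49 ≡ 10 (mod 13)

10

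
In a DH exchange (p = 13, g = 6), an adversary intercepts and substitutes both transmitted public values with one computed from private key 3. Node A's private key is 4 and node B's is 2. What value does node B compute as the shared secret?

12

Node B receives an adversary's public value M = 6^3 mod 13 instead of the honest one.
6^1 ≡ 6 (mod 13)
6^2 = (6^1)^2 ≡ 6^2 = 36 ≡ 10 (mod 13)
6^3 = 6^2 · 6^1 ≡ 10 · 6 ≡ 8 (mod 13).
So M = 8. Node B computes K = M^2 mod 13.
8^1 ≡ 8 (mod 13)
8^2 = (8^1)^2 ≡ 8^2 = 64 ≡ 12 (mod 13)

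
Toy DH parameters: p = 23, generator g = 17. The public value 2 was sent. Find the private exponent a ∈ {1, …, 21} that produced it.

16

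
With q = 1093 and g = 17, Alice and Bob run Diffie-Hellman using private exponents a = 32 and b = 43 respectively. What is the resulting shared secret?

Bob sends B = g^b mod q = 17^43 mod 1093.
17^1 ≡ 17 (mod 1093)
17^2 = (17^1)^2 ≡ 17^2 = 289 ≡ 289 (mod 1093)
17^4 = (17^2)^2 ≡ 289^2 = 83521 ≡ 453 (mod 1093)
17^8 = (17^4)^2 ≡ 453^2 = 205209 ≡ 818 (mod 1093)
17^16 = (17^8)^2 ≡ 818^2 = 669124 ≡ 208 (mod 1093)
17^32 = (17^16)^2 ≡ 208^2 = 43264 ≡ 637 (mod 1093)
17^43 = 17^32 · 17^8 · 17^2 · 17^1 ≡ 637 · 818 · 289 · 17 ≡ 1076 (mod 1093).
So B = 1076. Alice then computes K = B^a mod q = 1076^32 mod 1093.
1076^1 ≡ 1076 (mod 1093)
1076^2 = (1076^1)^2 ≡ 1076^2 = 1157776 ≡ 289 (mod 1093)
1076^4 = (1076^2)^2 ≡ 289^2 = 83521 ≡ 453 (mod 1093)
1076^8 = (1076^4)^2 ≡ 453^2 = 205209 ≡ 818 (mod 1093)
1076^16 = (1076^8)^2 ≡ 818^2 = 669124 ≡ 208 (mod 1093)
1076^32 = (1076^16)^2 ≡ 208^2 = 43264 ≡ 637 (mod 1093)

637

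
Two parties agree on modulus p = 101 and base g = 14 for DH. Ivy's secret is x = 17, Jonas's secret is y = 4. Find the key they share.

84

Ivy sends A = g^x mod p = 14^17 mod 101.
14^1 ≡ 14 (mod 101)
14^2 = (14^1)^2 ≡ 14^2 = 196 ≡ 95 (mod 101)
14^4 = (14^2)^2 ≡ 95^2 = 9025 ≡ 36 (mod 101)
14^8 = (14^4)^2 ≡ 36^2 = 1296 ≡ 84 (mod 101)
14^16 = (14^8)^2 ≡ 84^2 = 7056 ≡ 87 (mod 101)
14^17 = 14^16 · 14^1 ≡ 87 · 14 ≡ 6 (mod 101).
So A = 6. Jonas then computes K = A^y mod p = 6^4 mod 101.
6^1 ≡ 6 (mod 101)
6^2 = (6^1)^2 ≡ 6^2 = 36 ≡ 36 (mod 101)
6^4 = (6^2)^2 ≡ 36^2 = 1296 ≡ 84 (mod 101)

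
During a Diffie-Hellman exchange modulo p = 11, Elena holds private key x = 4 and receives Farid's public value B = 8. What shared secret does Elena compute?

4

Shared key K = 8^4 mod 11.
8^1 ≡ 8 (mod 11)
8^2 = (8^1)^2 ≡ 8^2 = 64 ≡ 9 (mod 11)
8^4 = (8^2)^2 ≡ 9^2 = 81 ≡ 4 (mod 11)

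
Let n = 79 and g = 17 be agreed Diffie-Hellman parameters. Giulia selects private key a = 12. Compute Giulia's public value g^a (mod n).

65

Public value = 17^12 (mod 79).
17^1 ≡ 17 (mod 79)
17^2 = (17^1)^2 ≡ 17^2 = 289 ≡ 52 (mod 79)
17^4 = (17^2)^2 ≡ 52^2 = 2704 ≡ 18 (mod 79)
17^8 = (17^4)^2 ≡ 18^2 = 324 ≡ 8 (mod 79)
17^12 = 17^8 · 17^4 ≡ 8 · 18 ≡ 65 (mod 79).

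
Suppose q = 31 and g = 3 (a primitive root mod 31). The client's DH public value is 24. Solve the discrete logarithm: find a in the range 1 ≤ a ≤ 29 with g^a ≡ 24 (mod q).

Try successive powers of 3 modulo 31:
3^1 ≡ 3
3^2 ≡ 9
3^3 ≡ 27
3^4 ≡ 19
3^5 ≡ 26
3^6 ≡ 16
3^7 ≡ 17
3^8 ≡ 20
3^9 ≡ 29
3^10 ≡ 25
3^11 ≡ 13
3^12 ≡ 8
3^13 ≡ 24
Found: a = 13.

13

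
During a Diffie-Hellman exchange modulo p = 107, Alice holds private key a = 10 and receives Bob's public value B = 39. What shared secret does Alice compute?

79

Shared key K = 39^10 mod 107.
39^1 ≡ 39 (mod 107)
39^2 = (39^1)^2 ≡ 39^2 = 1521 ≡ 23 (mod 107)
39^4 = (39^2)^2 ≡ 23^2 = 529 ≡ 101 (mod 107)
39^8 = (39^4)^2 ≡ 101^2 = 10201 ≡ 36 (mod 107)
39^10 = 39^8 · 39^2 ≡ 36 · 23 ≡ 79 (mod 107).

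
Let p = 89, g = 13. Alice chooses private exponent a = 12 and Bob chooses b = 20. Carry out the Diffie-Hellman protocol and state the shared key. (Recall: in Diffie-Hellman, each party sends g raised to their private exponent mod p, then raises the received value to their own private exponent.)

Alice sends A = g^a mod p = 13^12 mod 89.
13^1 ≡ 13 (mod 89)
13^2 = (13^1)^2 ≡ 13^2 = 169 ≡ 80 (mod 89)
13^4 = (13^2)^2 ≡ 80^2 = 6400 ≡ 81 (mod 89)
13^8 = (13^4)^2 ≡ 81^2 = 6561 ≡ 64 (mod 89)
13^12 = 13^8 · 13^4 ≡ 64 · 81 ≡ 22 (mod 89).
So A = 22. Bob then computes K = A^b mod p = 22^20 mod 89.
22^1 ≡ 22 (mod 89)
22^2 = (22^1)^2 ≡ 22^2 = 484 ≡ 39 (mod 89)
22^4 = (22^2)^2 ≡ 39^2 = 1521 ≡ 8 (mod 89)
22^8 = (22^4)^2 ≡ 8^2 = 64 ≡ 64 (mod 89)
22^16 = (22^8)^2 ≡ 64^2 = 4096 ≡ 2 (mod 89)
22^20 = 22^16 · 22^4 ≡ 2 · 8 ≡ 16 (mod 89).

16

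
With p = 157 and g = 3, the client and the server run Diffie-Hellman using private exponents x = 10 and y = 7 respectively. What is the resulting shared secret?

19

The server sends B = g^y mod p = 3^7 mod 157.
3^1 ≡ 3 (mod 157)
3^2 = (3^1)^2 ≡ 3^2 = 9 ≡ 9 (mod 157)
3^4 = (3^2)^2 ≡ 9^2 = 81 ≡ 81 (mod 157)
3^7 = 3^4 · 3^2 · 3^1 ≡ 81 · 9 · 3 ≡ 146 (mod 157).
So B = 146. The client then computes K = B^x mod p = 146^10 mod 157.
146^1 ≡ 146 (mod 157)
146^2 = (146^1)^2 ≡ 146^2 = 21316 ≡ 121 (mod 157)
146^4 = (146^2)^2 ≡ 121^2 = 14641 ≡ 40 (mod 157)
146^8 = (146^4)^2 ≡ 40^2 = 1600 ≡ 30 (mod 157)
146^10 = 146^8 · 146^2 ≡ 30 · 121 ≡ 19 (mod 157).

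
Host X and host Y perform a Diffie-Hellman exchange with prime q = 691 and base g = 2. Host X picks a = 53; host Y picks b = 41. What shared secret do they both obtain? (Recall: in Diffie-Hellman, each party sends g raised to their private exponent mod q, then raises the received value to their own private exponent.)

539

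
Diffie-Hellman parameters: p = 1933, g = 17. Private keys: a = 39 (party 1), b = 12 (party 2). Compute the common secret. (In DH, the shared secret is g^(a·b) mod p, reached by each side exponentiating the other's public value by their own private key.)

1334

Party 1 sends A = g^a mod p = 17^39 mod 1933.
17^1 ≡ 17 (mod 1933)
17^2 = (17^1)^2 ≡ 17^2 = 289 ≡ 289 (mod 1933)
17^4 = (17^2)^2 ≡ 289^2 = 83521 ≡ 402 (mod 1933)
17^8 = (17^4)^2 ≡ 402^2 = 161604 ≡ 1165 (mod 1933)
17^16 = (17^8)^2 ≡ 1165^2 = 1357225 ≡ 259 (mod 1933)
17^32 = (17^16)^2 ≡ 259^2 = 67081 ≡ 1359 (mod 1933)
17^39 = 17^32 · 17^4 · 17^2 · 17^1 ≡ 1359 · 402 · 289 · 17 ≡ 916 (mod 1933).
So A = 916. Party 2 then computes K = A^b mod p = 916^12 mod 1933.
916^1 ≡ 916 (mod 1933)
916^2 = (916^1)^2 ≡ 916^2 = 839056 ≡ 134 (mod 1933)
916^4 = (916^2)^2 ≡ 134^2 = 17956 ≡ 559 (mod 1933)
916^8 = (916^4)^2 ≡ 559^2 = 312481 ≡ 1268 (mod 1933)
916^12 = 916^8 · 916^4 ≡ 1268 · 559 ≡ 1334 (mod 1933).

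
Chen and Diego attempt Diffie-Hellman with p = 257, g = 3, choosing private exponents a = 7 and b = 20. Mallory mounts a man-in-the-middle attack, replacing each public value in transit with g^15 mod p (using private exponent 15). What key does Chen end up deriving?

90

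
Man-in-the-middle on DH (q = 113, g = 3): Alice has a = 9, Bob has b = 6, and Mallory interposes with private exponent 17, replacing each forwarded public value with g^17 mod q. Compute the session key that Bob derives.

Bob receives Mallory's public value M = 3^17 mod 113 instead of the honest one.
3^1 ≡ 3 (mod 113)
3^2 = (3^1)^2 ≡ 3^2 = 9 ≡ 9 (mod 113)
3^4 = (3^2)^2 ≡ 9^2 = 81 ≡ 81 (mod 113)
3^8 = (3^4)^2 ≡ 81^2 = 6561 ≡ 7 (mod 113)
3^16 = (3^8)^2 ≡ 7^2 = 49 ≡ 49 (mod 113)
3^17 = 3^16 · 3^1 ≡ 49 · 3 ≡ 34 (mod 113).
So M = 34. Bob computes K = M^6 mod 113.
34^1 ≡ 34 (mod 113)
34^2 = (34^1)^2 ≡ 34^2 = 1156 ≡ 26 (mod 113)
34^4 = (34^2)^2 ≡ 26^2 = 676 ≡ 111 (mod 113)
34^6 = 34^4 · 34^2 ≡ 111 · 26 ≡ 61 (mod 113).

61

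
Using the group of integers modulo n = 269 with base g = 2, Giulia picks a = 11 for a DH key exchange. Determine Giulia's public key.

Public value = 2^11 (mod 269).
2^1 ≡ 2 (mod 269)
2^2 = (2^1)^2 ≡ 2^2 = 4 ≡ 4 (mod 269)
2^4 = (2^2)^2 ≡ 4^2 = 16 ≡ 16 (mod 269)
2^8 = (2^4)^2 ≡ 16^2 = 256 ≡ 256 (mod 269)
2^11 = 2^8 · 2^2 · 2^1 ≡ 256 · 4 · 2 ≡ 165 (mod 269).

165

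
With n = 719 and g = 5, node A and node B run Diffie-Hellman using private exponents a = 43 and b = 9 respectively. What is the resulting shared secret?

20

Node B sends B = g^b mod n = 5^9 mod 719.
5^1 ≡ 5 (mod 719)
5^2 = (5^1)^2 ≡ 5^2 = 25 ≡ 25 (mod 719)
5^4 = (5^2)^2 ≡ 25^2 = 625 ≡ 625 (mod 719)
5^8 = (5^4)^2 ≡ 625^2 = 390625 ≡ 208 (mod 719)
5^9 = 5^8 · 5^1 ≡ 208 · 5 ≡ 321 (mod 719).
So B = 321. Node A then computes K = B^a mod n = 321^43 mod 719.
321^1 ≡ 321 (mod 719)
321^2 = (321^1)^2 ≡ 321^2 = 103041 ≡ 224 (mod 719)
321^4 = (321^2)^2 ≡ 224^2 = 50176 ≡ 565 (mod 719)
321^8 = (321^4)^2 ≡ 565^2 = 319225 ≡ 708 (mod 719)
321^16 = (321^8)^2 ≡ 708^2 = 501264 ≡ 121 (mod 719)
321^32 = (321^16)^2 ≡ 121^2 = 14641 ≡ 261 (mod 719)
321^43 = 321^32 · 321^8 · 321^2 · 321^1 ≡ 261 · 708 · 224 · 321 ≡ 20 (mod 719).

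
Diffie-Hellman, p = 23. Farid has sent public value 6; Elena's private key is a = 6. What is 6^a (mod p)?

12

Shared key K = 6^6 mod 23.
6^1 ≡ 6 (mod 23)
6^2 = (6^1)^2 ≡ 6^2 = 36 ≡ 13 (mod 23)
6^4 = (6^2)^2 ≡ 13^2 = 169 ≡ 8 (mod 23)
6^6 = 6^4 · 6^2 ≡ 8 · 13 ≡ 12 (mod 23).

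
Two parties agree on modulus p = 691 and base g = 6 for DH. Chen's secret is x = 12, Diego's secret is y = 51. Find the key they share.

387

Chen sends A = g^x mod p = 6^12 mod 691.
6^1 ≡ 6 (mod 691)
6^2 = (6^1)^2 ≡ 6^2 = 36 ≡ 36 (mod 691)
6^4 = (6^2)^2 ≡ 36^2 = 1296 ≡ 605 (mod 691)
6^8 = (6^4)^2 ≡ 605^2 = 366025 ≡ 486 (mod 691)
6^12 = 6^8 · 6^4 ≡ 486 · 605 ≡ 355 (mod 691).
So A = 355. Diego then computes K = A^y mod p = 355^51 mod 691.
355^1 ≡ 355 (mod 691)
355^2 = (355^1)^2 ≡ 355^2 = 126025 ≡ 263 (mod 691)
355^4 = (355^2)^2 ≡ 263^2 = 69169 ≡ 69 (mod 691)
355^8 = (355^4)^2 ≡ 69^2 = 4761 ≡ 615 (mod 691)
355^16 = (355^8)^2 ≡ 615^2 = 378225 ≡ 248 (mod 691)
355^32 = (355^16)^2 ≡ 248^2 = 61504 ≡ 5 (mod 691)
355^51 = 355^32 · 355^16 · 355^2 · 355^1 ≡ 5 · 248 · 263 · 355 ≡ 387 (mod 691).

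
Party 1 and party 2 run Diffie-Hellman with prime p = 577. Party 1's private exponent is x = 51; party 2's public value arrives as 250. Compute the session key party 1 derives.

Shared key K = 250^51 mod 577.
250^1 ≡ 250 (mod 577)
250^2 = (250^1)^2 ≡ 250^2 = 62500 ≡ 184 (mod 577)
250^4 = (250^2)^2 ≡ 184^2 = 33856 ≡ 390 (mod 577)
250^8 = (250^4)^2 ≡ 390^2 = 152100 ≡ 349 (mod 577)
250^16 = (250^8)^2 ≡ 349^2 = 121801 ≡ 54 (mod 577)
250^32 = (250^16)^2 ≡ 54^2 = 2916 ≡ 31 (mod 577)
250^51 = 250^32 · 250^16 · 250^2 · 250^1 ≡ 31 · 54 · 184 · 250 ≡ 465 (mod 577).

465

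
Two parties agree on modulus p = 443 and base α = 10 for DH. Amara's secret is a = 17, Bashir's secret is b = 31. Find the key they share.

56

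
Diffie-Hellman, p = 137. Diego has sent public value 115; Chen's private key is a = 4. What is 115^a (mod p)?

123

Shared key K = 115^4 mod 137.
115^1 ≡ 115 (mod 137)
115^2 = (115^1)^2 ≡ 115^2 = 13225 ≡ 73 (mod 137)
115^4 = (115^2)^2 ≡ 73^2 = 5329 ≡ 123 (mod 137)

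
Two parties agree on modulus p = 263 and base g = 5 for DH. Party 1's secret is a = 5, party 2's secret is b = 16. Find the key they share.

Party 2 sends B = g^b mod p = 5^16 mod 263.
5^1 ≡ 5 (mod 263)
5^2 = (5^1)^2 ≡ 5^2 = 25 ≡ 25 (mod 263)
5^4 = (5^2)^2 ≡ 25^2 = 625 ≡ 99 (mod 263)
5^8 = (5^4)^2 ≡ 99^2 = 9801 ≡ 70 (mod 263)
5^16 = (5^8)^2 ≡ 70^2 = 4900 ≡ 166 (mod 263)
So B = 166. Party 1 then computes K = B^a mod p = 166^5 mod 263.
166^1 ≡ 166 (mod 263)
166^2 = (166^1)^2 ≡ 166^2 = 27556 ≡ 204 (mod 263)
166^4 = (166^2)^2 ≡ 204^2 = 41616 ≡ 62 (mod 263)
166^5 = 166^4 · 166^1 ≡ 62 · 166 ≡ 35 (mod 263).

35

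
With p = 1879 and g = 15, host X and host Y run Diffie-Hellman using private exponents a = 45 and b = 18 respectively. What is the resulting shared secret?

1400

Host Y sends B = g^b mod p = 15^18 mod 1879.
15^1 ≡ 15 (mod 1879)
15^2 = (15^1)^2 ≡ 15^2 = 225 ≡ 225 (mod 1879)
15^4 = (15^2)^2 ≡ 225^2 = 50625 ≡ 1771 (mod 1879)
15^8 = (15^4)^2 ≡ 1771^2 = 3136441 ≡ 390 (mod 1879)
15^16 = (15^8)^2 ≡ 390^2 = 152100 ≡ 1780 (mod 1879)
15^18 = 15^16 · 15^2 ≡ 1780 · 225 ≡ 273 (mod 1879).
So B = 273. Host X then computes K = B^a mod p = 273^45 mod 1879.
273^1 ≡ 273 (mod 1879)
273^2 = (273^1)^2 ≡ 273^2 = 74529 ≡ 1248 (mod 1879)
273^4 = (273^2)^2 ≡ 1248^2 = 1557504 ≡ 1692 (mod 1879)
273^8 = (273^4)^2 ≡ 1692^2 = 2862864 ≡ 1147 (mod 1879)
273^16 = (273^8)^2 ≡ 1147^2 = 1315609 ≡ 309 (mod 1879)
273^32 = (273^16)^2 ≡ 309^2 = 95481 ≡ 1531 (mod 1879)
273^45 = 273^32 · 273^8 · 273^4 · 273^1 ≡ 1531 · 1147 · 1692 · 273 ≡ 1400 (mod 1879).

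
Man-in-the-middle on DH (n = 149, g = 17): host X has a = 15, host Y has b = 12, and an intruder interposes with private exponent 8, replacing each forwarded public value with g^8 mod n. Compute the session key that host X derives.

85

Host X receives an intruder's public value M = 17^8 mod 149 instead of the honest one.
17^1 ≡ 17 (mod 149)
17^2 = (17^1)^2 ≡ 17^2 = 289 ≡ 140 (mod 149)
17^4 = (17^2)^2 ≡ 140^2 = 19600 ≡ 81 (mod 149)
17^8 = (17^4)^2 ≡ 81^2 = 6561 ≡ 5 (mod 149)
So M = 5. Host X computes K = M^15 mod 149.
5^1 ≡ 5 (mod 149)
5^2 = (5^1)^2 ≡ 5^2 = 25 ≡ 25 (mod 149)
5^4 = (5^2)^2 ≡ 25^2 = 625 ≡ 29 (mod 149)
5^8 = (5^4)^2 ≡ 29^2 = 841 ≡ 96 (mod 149)
5^15 = 5^8 · 5^4 · 5^2 · 5^1 ≡ 96 · 29 · 25 · 5 ≡ 85 (mod 149).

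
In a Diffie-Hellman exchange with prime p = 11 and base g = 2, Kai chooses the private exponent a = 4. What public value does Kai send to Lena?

5

Public value = 2^4 (mod 11).
2^1 ≡ 2 (mod 11)
2^2 = (2^1)^2 ≡ 2^2 = 4 ≡ 4 (mod 11)
2^4 = (2^2)^2 ≡ 4^2 = 16 ≡ 5 (mod 11)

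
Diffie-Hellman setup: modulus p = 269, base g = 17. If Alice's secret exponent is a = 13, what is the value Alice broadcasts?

Public value = 17^13 (mod 269).
17^1 ≡ 17 (mod 269)
17^2 = (17^1)^2 ≡ 17^2 = 289 ≡ 20 (mod 269)
17^4 = (17^2)^2 ≡ 20^2 = 400 ≡ 131 (mod 269)
17^8 = (17^4)^2 ≡ 131^2 = 17161 ≡ 214 (mod 269)
17^13 = 17^8 · 17^4 · 17^1 ≡ 214 · 131 · 17 ≡ 179 (mod 269).

179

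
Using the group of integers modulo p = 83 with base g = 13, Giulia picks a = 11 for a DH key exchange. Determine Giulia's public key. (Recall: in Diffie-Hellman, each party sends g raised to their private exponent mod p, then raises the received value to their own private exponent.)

Public value = 13^11 mod 83.
13^1 ≡ 13 (mod 83)
13^2 = (13^1)^2 ≡ 13^2 = 169 ≡ 3 (mod 83)
13^4 = (13^2)^2 ≡ 3^2 = 9 ≡ 9 (mod 83)
13^8 = (13^4)^2 ≡ 9^2 = 81 ≡ 81 (mod 83)
13^11 = 13^8 · 13^2 · 13^1 ≡ 81 · 3 · 13 ≡ 5 (mod 83).

5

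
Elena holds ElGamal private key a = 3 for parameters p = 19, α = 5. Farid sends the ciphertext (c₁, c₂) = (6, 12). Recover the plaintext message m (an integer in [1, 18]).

18

Shared mask s = c₁^a mod p = 6^3 mod 19.
6^1 ≡ 6 (mod 19)
6^2 = (6^1)^2 ≡ 6^2 = 36 ≡ 17 (mod 19)
6^3 = 6^2 · 6^1 ≡ 17 · 6 ≡ 7 (mod 19).
So s = 7; s⁻¹ ≡ 11 (mod 19).
m = c₂ · s⁻¹ mod 19 = 12 · 11 mod 19 = 18.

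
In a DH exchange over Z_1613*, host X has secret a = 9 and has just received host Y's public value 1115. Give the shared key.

Shared key K = 1115^9 mod 1613.
1115^1 ≡ 1115 (mod 1613)
1115^2 = (1115^1)^2 ≡ 1115^2 = 1243225 ≡ 1215 (mod 1613)
1115^4 = (1115^2)^2 ≡ 1215^2 = 1476225 ≡ 330 (mod 1613)
1115^8 = (1115^4)^2 ≡ 330^2 = 108900 ≡ 829 (mod 1613)
1115^9 = 1115^8 · 1115^1 ≡ 829 · 1115 ≡ 86 (mod 1613).

86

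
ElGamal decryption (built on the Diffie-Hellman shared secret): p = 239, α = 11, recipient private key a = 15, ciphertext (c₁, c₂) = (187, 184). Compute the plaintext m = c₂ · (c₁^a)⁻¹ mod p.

Shared mask s = c₁^a mod p = 187^15 mod 239.
187^1 ≡ 187 (mod 239)
187^2 = (187^1)^2 ≡ 187^2 = 34969 ≡ 75 (mod 239)
187^4 = (187^2)^2 ≡ 75^2 = 5625 ≡ 128 (mod 239)
187^8 = (187^4)^2 ≡ 128^2 = 16384 ≡ 132 (mod 239)
187^15 = 187^8 · 187^4 · 187^2 · 187^1 ≡ 132 · 128 · 75 · 187 ≡ 51 (mod 239).
So s = 51; s⁻¹ ≡ 75 (mod 239).
m = c₂ · s⁻¹ mod 239 = 184 · 75 mod 239 = 177.

177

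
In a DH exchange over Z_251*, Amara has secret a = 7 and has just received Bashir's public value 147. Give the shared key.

Shared key K = 147^7 mod 251.
147^1 ≡ 147 (mod 251)
147^2 = (147^1)^2 ≡ 147^2 = 21609 ≡ 23 (mod 251)
147^4 = (147^2)^2 ≡ 23^2 = 529 ≡ 27 (mod 251)
147^7 = 147^4 · 147^2 · 147^1 ≡ 27 · 23 · 147 ≡ 174 (mod 251).

174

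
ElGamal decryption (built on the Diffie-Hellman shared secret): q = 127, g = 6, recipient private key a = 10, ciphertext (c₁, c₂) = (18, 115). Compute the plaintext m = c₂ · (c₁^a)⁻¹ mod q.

37

Shared mask s = c₁^a mod q = 18^10 mod 127.
18^1 ≡ 18 (mod 127)
18^2 = (18^1)^2 ≡ 18^2 = 324 ≡ 70 (mod 127)
18^4 = (18^2)^2 ≡ 70^2 = 4900 ≡ 74 (mod 127)
18^8 = (18^4)^2 ≡ 74^2 = 5476 ≡ 15 (mod 127)
18^10 = 18^8 · 18^2 ≡ 15 · 70 ≡ 34 (mod 127).
So s = 34; s⁻¹ ≡ 71 (mod 127).
m = c₂ · s⁻¹ mod 127 = 115 · 71 mod 127 = 37.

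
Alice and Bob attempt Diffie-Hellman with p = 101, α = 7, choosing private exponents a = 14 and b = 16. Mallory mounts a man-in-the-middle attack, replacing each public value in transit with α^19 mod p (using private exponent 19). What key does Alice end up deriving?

Alice receives Mallory's public value M = 7^19 mod 101 instead of the honest one.
7^1 ≡ 7 (mod 101)
7^2 = (7^1)^2 ≡ 7^2 = 49 ≡ 49 (mod 101)
7^4 = (7^2)^2 ≡ 49^2 = 2401 ≡ 78 (mod 101)
7^8 = (7^4)^2 ≡ 78^2 = 6084 ≡ 24 (mod 101)
7^16 = (7^8)^2 ≡ 24^2 = 576 ≡ 71 (mod 101)
7^19 = 7^16 · 7^2 · 7^1 ≡ 71 · 49 · 7 ≡ 12 (mod 101).
So M = 12. Alice computes K = M^14 mod 101.
12^1 ≡ 12 (mod 101)
12^2 = (12^1)^2 ≡ 12^2 = 144 ≡ 43 (mod 101)
12^4 = (12^2)^2 ≡ 43^2 = 1849 ≡ 31 (mod 101)
12^8 = (12^4)^2 ≡ 31^2 = 961 ≡ 52 (mod 101)
12^14 = 12^8 · 12^4 · 12^2 ≡ 52 · 31 · 43 ≡ 30 (mod 101).

30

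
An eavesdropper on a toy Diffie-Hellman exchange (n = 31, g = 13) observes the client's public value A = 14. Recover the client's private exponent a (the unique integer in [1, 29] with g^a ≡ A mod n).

2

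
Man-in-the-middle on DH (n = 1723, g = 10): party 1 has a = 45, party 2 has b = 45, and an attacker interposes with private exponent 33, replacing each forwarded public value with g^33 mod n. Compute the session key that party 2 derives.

1279

Party 2 receives an attacker's public value M = 10^33 mod 1723 instead of the honest one.
10^1 ≡ 10 (mod 1723)
10^2 = (10^1)^2 ≡ 10^2 = 100 ≡ 100 (mod 1723)
10^4 = (10^2)^2 ≡ 100^2 = 10000 ≡ 1385 (mod 1723)
10^8 = (10^4)^2 ≡ 1385^2 = 1918225 ≡ 526 (mod 1723)
10^16 = (10^8)^2 ≡ 526^2 = 276676 ≡ 996 (mod 1723)
10^32 = (10^16)^2 ≡ 996^2 = 992016 ≡ 1291 (mod 1723)
10^33 = 10^32 · 10^1 ≡ 1291 · 10 ≡ 849 (mod 1723).
So M = 849. Party 2 computes K = M^45 mod 1723.
849^1 ≡ 849 (mod 1723)
849^2 = (849^1)^2 ≡ 849^2 = 720801 ≡ 587 (mod 1723)
849^4 = (849^2)^2 ≡ 587^2 = 344569 ≡ 1692 (mod 1723)
849^8 = (849^4)^2 ≡ 1692^2 = 2862864 ≡ 961 (mod 1723)
849^16 = (849^8)^2 ≡ 961^2 = 923521 ≡ 1716 (mod 1723)
849^32 = (849^16)^2 ≡ 1716^2 = 2944656 ≡ 49 (mod 1723)
849^45 = 849^32 · 849^8 · 849^4 · 849^1 ≡ 49 · 961 · 1692 · 849 ≡ 1279 (mod 1723).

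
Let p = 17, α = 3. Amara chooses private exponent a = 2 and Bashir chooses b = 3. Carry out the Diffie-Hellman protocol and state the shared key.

Amara sends A = α^a mod p = 3^2 mod 17.
3^1 ≡ 3 (mod 17)
3^2 = (3^1)^2 ≡ 3^2 = 9 ≡ 9 (mod 17)
So A = 9. Bashir then computes K = A^b mod p = 9^3 mod 17.
9^1 ≡ 9 (mod 17)
9^2 = (9^1)^2 ≡ 9^2 = 81 ≡ 13 (mod 17)
9^3 = 9^2 · 9^1 ≡ 13 · 9 ≡ 15 (mod 17).

15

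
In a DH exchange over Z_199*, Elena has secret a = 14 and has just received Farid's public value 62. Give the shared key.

125

Shared key K = 62^14 mod 199.
62^1 ≡ 62 (mod 199)
62^2 = (62^1)^2 ≡ 62^2 = 3844 ≡ 63 (mod 199)
62^4 = (62^2)^2 ≡ 63^2 = 3969 ≡ 188 (mod 199)
62^8 = (62^4)^2 ≡ 188^2 = 35344 ≡ 121 (mod 199)
62^14 = 62^8 · 62^4 · 62^2 ≡ 121 · 188 · 63 ≡ 125 (mod 199).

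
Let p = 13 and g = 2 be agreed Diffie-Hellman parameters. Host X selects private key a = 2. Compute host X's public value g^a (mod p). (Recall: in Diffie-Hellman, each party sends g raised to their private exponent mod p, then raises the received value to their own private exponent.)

4

Public value = 2^2 (mod 13).
2^1 ≡ 2 (mod 13)
2^2 = (2^1)^2 ≡ 2^2 = 4 ≡ 4 (mod 13)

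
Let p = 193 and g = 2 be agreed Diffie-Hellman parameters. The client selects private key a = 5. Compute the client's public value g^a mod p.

32

Public value = 2^5 mod 193.
2^1 ≡ 2 (mod 193)
2^2 = (2^1)^2 ≡ 2^2 = 4 ≡ 4 (mod 193)
2^4 = (2^2)^2 ≡ 4^2 = 16 ≡ 16 (mod 193)
2^5 = 2^4 · 2^1 ≡ 16 · 2 ≡ 32 (mod 193).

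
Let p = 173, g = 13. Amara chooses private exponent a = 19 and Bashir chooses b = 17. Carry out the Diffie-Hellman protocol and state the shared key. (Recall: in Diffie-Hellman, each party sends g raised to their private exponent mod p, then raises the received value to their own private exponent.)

Bashir sends B = g^b mod p = 13^17 mod 173.
13^1 ≡ 13 (mod 173)
13^2 = (13^1)^2 ≡ 13^2 = 169 ≡ 169 (mod 173)
13^4 = (13^2)^2 ≡ 169^2 = 28561 ≡ 16 (mod 173)
13^8 = (13^4)^2 ≡ 16^2 = 256 ≡ 83 (mod 173)
13^16 = (13^8)^2 ≡ 83^2 = 6889 ≡ 142 (mod 173)
13^17 = 13^16 · 13^1 ≡ 142 · 13 ≡ 116 (mod 173).
So B = 116. Amara then computes K = B^a mod p = 116^19 mod 173.
116^1 ≡ 116 (mod 173)
116^2 = (116^1)^2 ≡ 116^2 = 13456 ≡ 135 (mod 173)
116^4 = (116^2)^2 ≡ 135^2 = 18225 ≡ 60 (mod 173)
116^8 = (116^4)^2 ≡ 60^2 = 3600 ≡ 140 (mod 173)
116^16 = (116^8)^2 ≡ 140^2 = 19600 ≡ 51 (mod 173)
116^19 = 116^16 · 116^2 · 116^1 ≡ 51 · 135 · 116 ≡ 92 (mod 173).

92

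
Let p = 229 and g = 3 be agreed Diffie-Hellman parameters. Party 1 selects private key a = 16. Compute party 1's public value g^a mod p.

217

Public value = 3^16 mod 229.
3^1 ≡ 3 (mod 229)
3^2 = (3^1)^2 ≡ 3^2 = 9 ≡ 9 (mod 229)
3^4 = (3^2)^2 ≡ 9^2 = 81 ≡ 81 (mod 229)
3^8 = (3^4)^2 ≡ 81^2 = 6561 ≡ 149 (mod 229)
3^16 = (3^8)^2 ≡ 149^2 = 22201 ≡ 217 (mod 229)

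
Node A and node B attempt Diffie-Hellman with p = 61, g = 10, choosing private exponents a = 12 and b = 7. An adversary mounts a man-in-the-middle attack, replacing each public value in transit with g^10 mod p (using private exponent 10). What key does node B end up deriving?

Node B receives an adversary's public value M = 10^10 mod 61 instead of the honest one.
10^1 ≡ 10 (mod 61)
10^2 = (10^1)^2 ≡ 10^2 = 100 ≡ 39 (mod 61)
10^4 = (10^2)^2 ≡ 39^2 = 1521 ≡ 57 (mod 61)
10^8 = (10^4)^2 ≡ 57^2 = 3249 ≡ 16 (mod 61)
10^10 = 10^8 · 10^2 ≡ 16 · 39 ≡ 14 (mod 61).
So M = 14. Node B computes K = M^7 mod 61.
14^1 ≡ 14 (mod 61)
14^2 = (14^1)^2 ≡ 14^2 = 196 ≡ 13 (mod 61)
14^4 = (14^2)^2 ≡ 13^2 = 169 ≡ 47 (mod 61)
14^7 = 14^4 · 14^2 · 14^1 ≡ 47 · 13 · 14 ≡ 14 (mod 61).

14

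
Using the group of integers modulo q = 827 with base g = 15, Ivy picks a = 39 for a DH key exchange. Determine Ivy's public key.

Public value = 15^39 (mod 827).
15^1 ≡ 15 (mod 827)
15^2 = (15^1)^2 ≡ 15^2 = 225 ≡ 225 (mod 827)
15^4 = (15^2)^2 ≡ 225^2 = 50625 ≡ 178 (mod 827)
15^8 = (15^4)^2 ≡ 178^2 = 31684 ≡ 258 (mod 827)
15^16 = (15^8)^2 ≡ 258^2 = 66564 ≡ 404 (mod 827)
15^32 = (15^16)^2 ≡ 404^2 = 163216 ≡ 297 (mod 827)
15^39 = 15^32 · 15^4 · 15^2 · 15^1 ≡ 297 · 178 · 225 · 15 ≡ 808 (mod 827).

808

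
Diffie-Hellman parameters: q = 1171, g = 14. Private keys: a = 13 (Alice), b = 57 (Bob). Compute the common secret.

178

Bob sends B = g^b mod q = 14^57 mod 1171.
14^1 ≡ 14 (mod 1171)
14^2 = (14^1)^2 ≡ 14^2 = 196 ≡ 196 (mod 1171)
14^4 = (14^2)^2 ≡ 196^2 = 38416 ≡ 944 (mod 1171)
14^8 = (14^4)^2 ≡ 944^2 = 891136 ≡ 5 (mod 1171)
14^16 = (14^8)^2 ≡ 5^2 = 25 ≡ 25 (mod 1171)
14^32 = (14^16)^2 ≡ 25^2 = 625 ≡ 625 (mod 1171)
14^57 = 14^32 · 14^16 · 14^8 · 14^1 ≡ 625 · 25 · 5 · 14 ≡ 36 (mod 1171).
So B = 36. Alice then computes K = B^a mod q = 36^13 mod 1171.
36^1 ≡ 36 (mod 1171)
36^2 = (36^1)^2 ≡ 36^2 = 1296 ≡ 125 (mod 1171)
36^4 = (36^2)^2 ≡ 125^2 = 15625 ≡ 402 (mod 1171)
36^8 = (36^4)^2 ≡ 402^2 = 161604 ≡ 6 (mod 1171)
36^13 = 36^8 · 36^4 · 36^1 ≡ 6 · 402 · 36 ≡ 178 (mod 1171).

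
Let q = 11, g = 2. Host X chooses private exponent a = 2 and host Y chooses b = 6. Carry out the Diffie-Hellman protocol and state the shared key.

Host X sends A = g^a mod q = 2^2 mod 11.
2^1 ≡ 2 (mod 11)
2^2 = (2^1)^2 ≡ 2^2 = 4 ≡ 4 (mod 11)
So A = 4. Host Y then computes K = A^b mod q = 4^6 mod 11.
4^1 ≡ 4 (mod 11)
4^2 = (4^1)^2 ≡ 4^2 = 16 ≡ 5 (mod 11)
4^4 = (4^2)^2 ≡ 5^2 = 25 ≡ 3 (mod 11)
4^6 = 4^4 · 4^2 ≡ 3 · 5 ≡ 4 (mod 11).

4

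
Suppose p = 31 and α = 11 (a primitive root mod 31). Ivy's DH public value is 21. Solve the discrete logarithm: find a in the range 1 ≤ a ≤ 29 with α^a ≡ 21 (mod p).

13

Try successive powers of 11 modulo 31:
11^1 ≡ 11
11^2 ≡ 28
11^3 ≡ 29
11^4 ≡ 9
11^5 ≡ 6
11^6 ≡ 4
11^7 ≡ 13
11^8 ≡ 19
11^9 ≡ 23
11^10 ≡ 5
11^11 ≡ 24
11^12 ≡ 16
11^13 ≡ 21
Found: a = 13.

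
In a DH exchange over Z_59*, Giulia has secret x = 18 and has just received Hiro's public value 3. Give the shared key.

57

Shared key K = 3^18 mod 59.
3^1 ≡ 3 (mod 59)
3^2 = (3^1)^2 ≡ 3^2 = 9 ≡ 9 (mod 59)
3^4 = (3^2)^2 ≡ 9^2 = 81 ≡ 22 (mod 59)
3^8 = (3^4)^2 ≡ 22^2 = 484 ≡ 12 (mod 59)
3^16 = (3^8)^2 ≡ 12^2 = 144 ≡ 26 (mod 59)
3^18 = 3^16 · 3^2 ≡ 26 · 9 ≡ 57 (mod 59).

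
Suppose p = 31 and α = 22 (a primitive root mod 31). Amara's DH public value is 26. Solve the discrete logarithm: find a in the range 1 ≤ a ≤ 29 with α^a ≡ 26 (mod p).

25

Try successive powers of 22 modulo 31:
22^1 ≡ 22
22^2 ≡ 19
22^3 ≡ 15
22^4 ≡ 20
22^5 ≡ 6
22^6 ≡ 8
22^7 ≡ 21
22^8 ≡ 28
22^9 ≡ 27
22^10 ≡ 5
22^11 ≡ 17
22^12 ≡ 2
22^13 ≡ 13
22^14 ≡ 7
22^15 ≡ 30
22^16 ≡ 9
22^17 ≡ 12
22^18 ≡ 16
22^19 ≡ 11
22^20 ≡ 25
22^21 ≡ 23
22^22 ≡ 10
22^23 ≡ 3
22^24 ≡ 4
22^25 ≡ 26
Found: a = 25.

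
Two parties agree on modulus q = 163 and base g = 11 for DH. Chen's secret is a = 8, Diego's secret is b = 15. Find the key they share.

Chen sends A = g^a mod q = 11^8 mod 163.
11^1 ≡ 11 (mod 163)
11^2 = (11^1)^2 ≡ 11^2 = 121 ≡ 121 (mod 163)
11^4 = (11^2)^2 ≡ 121^2 = 14641 ≡ 134 (mod 163)
11^8 = (11^4)^2 ≡ 134^2 = 17956 ≡ 26 (mod 163)
So A = 26. Diego then computes K = A^b mod q = 26^15 mod 163.
26^1 ≡ 26 (mod 163)
26^2 = (26^1)^2 ≡ 26^2 = 676 ≡ 24 (mod 163)
26^4 = (26^2)^2 ≡ 24^2 = 576 ≡ 87 (mod 163)
26^8 = (26^4)^2 ≡ 87^2 = 7569 ≡ 71 (mod 163)
26^15 = 26^8 · 26^4 · 26^2 · 26^1 ≡ 71 · 87 · 24 · 26 ≡ 150 (mod 163).

150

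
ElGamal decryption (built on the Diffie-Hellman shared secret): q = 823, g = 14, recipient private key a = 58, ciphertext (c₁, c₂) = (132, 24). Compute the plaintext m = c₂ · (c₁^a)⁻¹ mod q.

739

Shared mask s = c₁^a mod q = 132^58 mod 823.
132^1 ≡ 132 (mod 823)
132^2 = (132^1)^2 ≡ 132^2 = 17424 ≡ 141 (mod 823)
132^4 = (132^2)^2 ≡ 141^2 = 19881 ≡ 129 (mod 823)
132^8 = (132^4)^2 ≡ 129^2 = 16641 ≡ 181 (mod 823)
132^16 = (132^8)^2 ≡ 181^2 = 32761 ≡ 664 (mod 823)
132^32 = (132^16)^2 ≡ 664^2 = 440896 ≡ 591 (mod 823)
132^58 = 132^32 · 132^16 · 132^8 · 132^2 ≡ 591 · 664 · 181 · 141 ≡ 470 (mod 823).
So s = 470; s⁻¹ ≡ 408 (mod 823).
m = c₂ · s⁻¹ mod 823 = 24 · 408 mod 823 = 739.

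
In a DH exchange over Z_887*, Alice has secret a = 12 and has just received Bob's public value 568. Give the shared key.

Shared key K = 568^12 mod 887.
568^1 ≡ 568 (mod 887)
568^2 = (568^1)^2 ≡ 568^2 = 322624 ≡ 643 (mod 887)
568^4 = (568^2)^2 ≡ 643^2 = 413449 ≡ 107 (mod 887)
568^8 = (568^4)^2 ≡ 107^2 = 11449 ≡ 805 (mod 887)
568^12 = 568^8 · 568^4 ≡ 805 · 107 ≡ 96 (mod 887).

96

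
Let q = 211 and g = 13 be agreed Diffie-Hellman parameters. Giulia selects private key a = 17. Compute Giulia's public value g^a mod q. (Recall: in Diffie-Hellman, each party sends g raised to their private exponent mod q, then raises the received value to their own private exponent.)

109

Public value = 13^17 mod 211.
13^1 ≡ 13 (mod 211)
13^2 = (13^1)^2 ≡ 13^2 = 169 ≡ 169 (mod 211)
13^4 = (13^2)^2 ≡ 169^2 = 28561 ≡ 76 (mod 211)
13^8 = (13^4)^2 ≡ 76^2 = 5776 ≡ 79 (mod 211)
13^16 = (13^8)^2 ≡ 79^2 = 6241 ≡ 122 (mod 211)
13^17 = 13^16 · 13^1 ≡ 122 · 13 ≡ 109 (mod 211).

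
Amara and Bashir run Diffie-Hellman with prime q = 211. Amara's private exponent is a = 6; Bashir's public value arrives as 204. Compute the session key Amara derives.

Shared key K = 204^6 mod 211.
204^1 ≡ 204 (mod 211)
204^2 = (204^1)^2 ≡ 204^2 = 41616 ≡ 49 (mod 211)
204^4 = (204^2)^2 ≡ 49^2 = 2401 ≡ 80 (mod 211)
204^6 = 204^4 · 204^2 ≡ 80 · 49 ≡ 122 (mod 211).

122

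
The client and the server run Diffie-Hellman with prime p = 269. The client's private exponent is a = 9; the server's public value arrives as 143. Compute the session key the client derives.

67

Shared key K = 143^9 mod 269.
143^1 ≡ 143 (mod 269)
143^2 = (143^1)^2 ≡ 143^2 = 20449 ≡ 5 (mod 269)
143^4 = (143^2)^2 ≡ 5^2 = 25 ≡ 25 (mod 269)
143^8 = (143^4)^2 ≡ 25^2 = 625 ≡ 87 (mod 269)
143^9 = 143^8 · 143^1 ≡ 87 · 143 ≡ 67 (mod 269).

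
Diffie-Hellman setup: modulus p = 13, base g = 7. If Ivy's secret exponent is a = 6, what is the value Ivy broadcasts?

Public value = 7^6 mod 13.
7^1 ≡ 7 (mod 13)
7^2 = (7^1)^2 ≡ 7^2 = 49 ≡ 10 (mod 13)
7^4 = (7^2)^2 ≡ 10^2 = 100 ≡ 9 (mod 13)
7^6 = 7^4 · 7^2 ≡ 9 · 10 ≡ 12 (mod 13).

12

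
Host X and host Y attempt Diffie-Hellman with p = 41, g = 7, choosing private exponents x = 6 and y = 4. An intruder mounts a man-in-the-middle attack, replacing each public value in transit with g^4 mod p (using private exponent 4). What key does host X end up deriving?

18

Host X receives an intruder's public value M = 7^4 mod 41 instead of the honest one.
7^1 ≡ 7 (mod 41)
7^2 = (7^1)^2 ≡ 7^2 = 49 ≡ 8 (mod 41)
7^4 = (7^2)^2 ≡ 8^2 = 64 ≡ 23 (mod 41)
So M = 23. Host X computes K = M^6 mod 41.
23^1 ≡ 23 (mod 41)
23^2 = (23^1)^2 ≡ 23^2 = 529 ≡ 37 (mod 41)
23^4 = (23^2)^2 ≡ 37^2 = 1369 ≡ 16 (mod 41)
23^6 = 23^4 · 23^2 ≡ 16 · 37 ≡ 18 (mod 41).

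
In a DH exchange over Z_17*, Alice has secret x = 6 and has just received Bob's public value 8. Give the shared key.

4

Shared key K = 8^6 mod 17.
8^1 ≡ 8 (mod 17)
8^2 = (8^1)^2 ≡ 8^2 = 64 ≡ 13 (mod 17)
8^4 = (8^2)^2 ≡ 13^2 = 169 ≡ 16 (mod 17)
8^6 = 8^4 · 8^2 ≡ 16 · 13 ≡ 4 (mod 17).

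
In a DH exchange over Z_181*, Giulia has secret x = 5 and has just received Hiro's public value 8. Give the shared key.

7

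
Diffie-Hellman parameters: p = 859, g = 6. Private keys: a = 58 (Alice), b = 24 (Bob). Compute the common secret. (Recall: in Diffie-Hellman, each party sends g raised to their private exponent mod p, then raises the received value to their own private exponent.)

Alice sends A = g^a mod p = 6^58 mod 859.
6^1 ≡ 6 (mod 859)
6^2 = (6^1)^2 ≡ 6^2 = 36 ≡ 36 (mod 859)
6^4 = (6^2)^2 ≡ 36^2 = 1296 ≡ 437 (mod 859)
6^8 = (6^4)^2 ≡ 437^2 = 190969 ≡ 271 (mod 859)
6^16 = (6^8)^2 ≡ 271^2 = 73441 ≡ 426 (mod 859)
6^32 = (6^16)^2 ≡ 426^2 = 181476 ≡ 227 (mod 859)
6^58 = 6^32 · 6^16 · 6^8 · 6^2 ≡ 227 · 426 · 271 · 36 ≡ 474 (mod 859).
So A = 474. Bob then computes K = A^b mod p = 474^24 mod 859.
474^1 ≡ 474 (mod 859)
474^2 = (474^1)^2 ≡ 474^2 = 224676 ≡ 477 (mod 859)
474^4 = (474^2)^2 ≡ 477^2 = 227529 ≡ 753 (mod 859)
474^8 = (474^4)^2 ≡ 753^2 = 567009 ≡ 69 (mod 859)
474^16 = (474^8)^2 ≡ 69^2 = 4761 ≡ 466 (mod 859)
474^24 = 474^16 · 474^8 ≡ 466 · 69 ≡ 371 (mod 859).

371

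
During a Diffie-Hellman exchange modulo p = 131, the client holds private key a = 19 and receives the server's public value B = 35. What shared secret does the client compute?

Shared key K = 35^19 mod 131.
35^1 ≡ 35 (mod 131)
35^2 = (35^1)^2 ≡ 35^2 = 1225 ≡ 46 (mod 131)
35^4 = (35^2)^2 ≡ 46^2 = 2116 ≡ 20 (mod 131)
35^8 = (35^4)^2 ≡ 20^2 = 400 ≡ 7 (mod 131)
35^16 = (35^8)^2 ≡ 7^2 = 49 ≡ 49 (mod 131)
35^19 = 35^16 · 35^2 · 35^1 ≡ 49 · 46 · 35 ≡ 28 (mod 131).

28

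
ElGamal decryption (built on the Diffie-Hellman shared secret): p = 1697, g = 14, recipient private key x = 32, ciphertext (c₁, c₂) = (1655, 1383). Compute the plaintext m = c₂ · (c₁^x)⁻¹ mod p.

Shared mask s = c₁^x mod p = 1655^32 mod 1697.
1655^1 ≡ 1655 (mod 1697)
1655^2 = (1655^1)^2 ≡ 1655^2 = 2739025 ≡ 67 (mod 1697)
1655^4 = (1655^2)^2 ≡ 67^2 = 4489 ≡ 1095 (mod 1697)
1655^8 = (1655^4)^2 ≡ 1095^2 = 1199025 ≡ 943 (mod 1697)
1655^16 = (1655^8)^2 ≡ 943^2 = 889249 ≡ 21 (mod 1697)
1655^32 = (1655^16)^2 ≡ 21^2 = 441 ≡ 441 (mod 1697)
So s = 441; s⁻¹ ≡ 304 (mod 1697).
m = c₂ · s⁻¹ mod 1697 = 1383 · 304 mod 1697 = 1273.

1273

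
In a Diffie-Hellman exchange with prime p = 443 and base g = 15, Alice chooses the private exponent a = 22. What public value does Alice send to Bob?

Public value = 15^22 mod 443.
15^1 ≡ 15 (mod 443)
15^2 = (15^1)^2 ≡ 15^2 = 225 ≡ 225 (mod 443)
15^4 = (15^2)^2 ≡ 225^2 = 50625 ≡ 123 (mod 443)
15^8 = (15^4)^2 ≡ 123^2 = 15129 ≡ 67 (mod 443)
15^16 = (15^8)^2 ≡ 67^2 = 4489 ≡ 59 (mod 443)
15^22 = 15^16 · 15^4 · 15^2 ≡ 59 · 123 · 225 ≡ 370 (mod 443).

370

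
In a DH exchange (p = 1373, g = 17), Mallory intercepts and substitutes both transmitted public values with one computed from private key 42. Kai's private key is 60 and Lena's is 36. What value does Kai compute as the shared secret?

1191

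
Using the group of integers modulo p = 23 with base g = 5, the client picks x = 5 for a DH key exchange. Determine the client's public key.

Public value = 5^5 mod 23.
5^1 ≡ 5 (mod 23)
5^2 = (5^1)^2 ≡ 5^2 = 25 ≡ 2 (mod 23)
5^4 = (5^2)^2 ≡ 2^2 = 4 ≡ 4 (mod 23)
5^5 = 5^4 · 5^1 ≡ 4 · 5 ≡ 20 (mod 23).

20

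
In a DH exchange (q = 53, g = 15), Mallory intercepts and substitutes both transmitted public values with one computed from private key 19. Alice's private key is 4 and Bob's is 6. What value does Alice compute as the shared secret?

Alice receives Mallory's public value M = 15^19 mod 53 instead of the honest one.
15^1 ≡ 15 (mod 53)
15^2 = (15^1)^2 ≡ 15^2 = 225 ≡ 13 (mod 53)
15^4 = (15^2)^2 ≡ 13^2 = 169 ≡ 10 (mod 53)
15^8 = (15^4)^2 ≡ 10^2 = 100 ≡ 47 (mod 53)
15^16 = (15^8)^2 ≡ 47^2 = 2209 ≡ 36 (mod 53)
15^19 = 15^16 · 15^2 · 15^1 ≡ 36 · 13 · 15 ≡ 24 (mod 53).
So M = 24. Alice computes K = M^4 mod 53.
24^1 ≡ 24 (mod 53)
24^2 = (24^1)^2 ≡ 24^2 = 576 ≡ 46 (mod 53)
24^4 = (24^2)^2 ≡ 46^2 = 2116 ≡ 49 (mod 53)

49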